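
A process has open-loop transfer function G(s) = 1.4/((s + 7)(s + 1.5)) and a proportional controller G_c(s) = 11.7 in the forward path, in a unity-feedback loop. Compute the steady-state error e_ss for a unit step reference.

0.391

The loop is type 0. Static position error constant K_pos = G_c(0)·G(0) = 11.7·0.1333 = 1.56.
Steady-state error to a unit step: e_ss = 1/(1+K_pos) = 1/2.56 = 0.391.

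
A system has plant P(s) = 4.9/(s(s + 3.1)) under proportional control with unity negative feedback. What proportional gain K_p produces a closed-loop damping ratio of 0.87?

Closed-loop characteristic equation: s² + 3.1s + K_p·4.9 = 0.
So ω_n = √(4.9K_p) and 2ζω_n = 3.1, giving ζ = 3.1/(2√(4.9K_p)).
Setting ζ = 0.87: √(4.9K_p) = 3.1/(2·0.87) = 1.782, so K_p = 3.174/4.9 = 0.648.

K_p = 0.648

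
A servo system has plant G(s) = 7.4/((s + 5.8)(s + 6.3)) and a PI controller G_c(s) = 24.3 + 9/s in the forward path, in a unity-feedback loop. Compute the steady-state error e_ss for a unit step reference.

The open loop G_c(s)G(s) has a pole at the origin (type 1), so the static position error constant is infinite and e_ss = 1/(1+∞) = 0.

0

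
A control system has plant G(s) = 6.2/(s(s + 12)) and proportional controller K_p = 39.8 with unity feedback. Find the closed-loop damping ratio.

1 + K_p·G(s) = 0 gives s² + 12s + 246.8 = 0.
So ω_n² = 246.8 ⇒ ω_n = 15.71 rad/s, and ζ = 12/(2ω_n) = 0.382.

ζ = 0.382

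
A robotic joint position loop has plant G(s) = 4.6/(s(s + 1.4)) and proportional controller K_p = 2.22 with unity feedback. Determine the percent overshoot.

From 1 + K_pG(s) = 0: s² + 1.4s + 10.21 = 0 ⇒ ω_n = 3.196, ζ = 0.219.
%OS = 100·exp(−πζ/√(1−ζ²)) = 100·exp(−π·0.219/√0.952) = 49.4%.

49.4%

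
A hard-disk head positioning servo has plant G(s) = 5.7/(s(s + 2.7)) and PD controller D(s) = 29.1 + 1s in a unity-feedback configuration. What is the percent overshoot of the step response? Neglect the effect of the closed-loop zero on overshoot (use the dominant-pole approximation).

33.8%

Forward path: (29.1 + 1s)·5.7/(s(s+2.7)). The closed-loop characteristic equation is s² + (2.7 + 5.7·1)s + 5.7·29.1 = 0.
That is s² + 8.4s + 165.9 = 0, so ω_n = 12.88 rad/s and ζ = 8.4/(2·12.88) = 0.3261.
%OS = 100·exp(−πζ/√(1−ζ²)) = 33.8%.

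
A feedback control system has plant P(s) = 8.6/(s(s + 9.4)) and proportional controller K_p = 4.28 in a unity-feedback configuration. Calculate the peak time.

From 1 + K_pP(s) = 0: s² + 9.4s + 36.81 = 0 ⇒ ω_n = 6.067, ζ = 0.7747.
Damped frequency ω_d = ω_n√(1−ζ²) = 3.836 rad/s, so peak time T_p = π/ω_d = 0.819 s.

T_p = 0.819 s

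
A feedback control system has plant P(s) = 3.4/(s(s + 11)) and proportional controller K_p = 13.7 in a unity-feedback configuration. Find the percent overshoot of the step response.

Closed-loop characteristic equation: s² + 11s + 46.58 = 0, so ω_n = 6.825 rad/s and ζ = 11/(2·6.825) = 0.8059.
%OS = 100·exp(−πζ/√(1−ζ²)) = 100·exp(−π·0.8059/√0.3506) = 1.39%.

1.39%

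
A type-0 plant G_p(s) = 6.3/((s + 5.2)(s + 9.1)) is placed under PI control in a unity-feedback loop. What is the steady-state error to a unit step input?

The PI controller's integrator makes the forward path type 1, so e_ss to a step is zero.

0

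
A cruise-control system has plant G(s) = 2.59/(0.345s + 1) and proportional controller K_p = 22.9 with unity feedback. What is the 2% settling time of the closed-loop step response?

Closed loop: T(s) = K_p·G/(1+K_p·G) = 59.31/(0.345s + 1 + 59.31), with pole at s = −(1 + 59.31)/0.345 = −174.8.
τ = 1/174.8 = 0.00572 s, so 2% settling time ≈ 4τ = 0.0229 s.

T_s ≈ 0.0229 s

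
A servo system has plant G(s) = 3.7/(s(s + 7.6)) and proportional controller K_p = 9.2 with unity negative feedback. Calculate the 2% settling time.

From 1 + K_pG(s) = 0: s² + 7.6s + 34.04 = 0 ⇒ ω_n = 5.834, ζ = 0.6513.
2% settling time T_s ≈ 4/(ζω_n) = 4/3.8 = 1.05 s.

T_s ≈ 1.05 s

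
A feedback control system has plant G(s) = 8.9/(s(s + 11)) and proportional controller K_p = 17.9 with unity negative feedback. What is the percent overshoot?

21.9%

Closed-loop characteristic equation: s² + 11s + 159.3 = 0, so ω_n = 12.62 rad/s and ζ = 11/(2·12.62) = 0.4358.
%OS = 100·exp(−πζ/√(1−ζ²)) = 100·exp(−π·0.4358/√0.8101) = 21.9%.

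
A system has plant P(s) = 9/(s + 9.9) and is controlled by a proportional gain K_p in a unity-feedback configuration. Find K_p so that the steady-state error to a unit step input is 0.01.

K_p = 109

The loop is type 0, so e_ss(step) = 1/(1 + K_pos) with K_pos = K_p·P(0).
P(0) = 0.9091. Require 1/(1 + K_p·0.9091) = 0.01, so 1 + 0.9091·K_p = 100.
K_p = (100 − 1)/0.9091 = 109.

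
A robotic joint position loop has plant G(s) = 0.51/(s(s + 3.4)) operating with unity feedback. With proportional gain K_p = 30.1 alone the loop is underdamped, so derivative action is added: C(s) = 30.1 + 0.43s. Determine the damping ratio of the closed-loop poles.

ζ = 0.462

Forward path: (30.1 + 0.43s)·0.51/(s(s+3.4)). The closed-loop characteristic equation is s² + (3.4 + 0.51·0.43)s + 0.51·30.1 = 0.
That is s² + 3.619s + 15.35 = 0, so ω_n = 3.918 rad/s and ζ = 3.619/(2·3.918) = 0.4619.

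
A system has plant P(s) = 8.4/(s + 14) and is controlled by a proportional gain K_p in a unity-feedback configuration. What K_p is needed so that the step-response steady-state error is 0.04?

K_p = 40

For a type-0 loop with proportional control, e_ss = 1/(1 + K_p·P(0)).
P(0) = 0.6. Require 1/(1 + K_p·0.6) = 0.04, so 1 + 0.6·K_p = 25.
K_p = (25 − 1)/0.6 = 40.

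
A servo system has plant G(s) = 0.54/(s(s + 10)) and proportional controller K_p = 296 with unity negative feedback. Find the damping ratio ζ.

ζ = 0.395

With unity feedback the closed-loop characteristic equation is s² + 10s + 296·0.54 = s² + 10s + 159.8 = 0.
Matching s² + 2ζω_n s + ω_n²: ω_n = √159.8 = 12.64 rad/s and 2ζω_n = 10, so ζ = 10/(2·12.64) = 0.395.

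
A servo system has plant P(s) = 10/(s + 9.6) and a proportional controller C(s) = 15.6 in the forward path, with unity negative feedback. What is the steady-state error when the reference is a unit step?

0.058

The loop is type 0. Static position error constant K_pos = C(0)·P(0) = 15.6·1.042 = 16.25.
Steady-state error to a unit step: e_ss = 1/(1+K_pos) = 1/17.25 = 0.058.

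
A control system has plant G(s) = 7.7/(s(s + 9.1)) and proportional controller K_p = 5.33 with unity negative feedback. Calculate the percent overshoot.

4.2%

Closed-loop characteristic equation: s² + 9.1s + 41.04 = 0, so ω_n = 6.406 rad/s and ζ = 9.1/(2·6.406) = 0.7102.
%OS = 100·exp(−πζ/√(1−ζ²)) = 100·exp(−π·0.7102/√0.4956) = 4.2%.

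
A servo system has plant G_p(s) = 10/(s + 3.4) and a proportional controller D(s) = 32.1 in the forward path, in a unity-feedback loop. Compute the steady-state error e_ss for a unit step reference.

0.0105

The loop is type 0. Static position error constant K_pos = D(0)·G_p(0) = 32.1·2.941 = 94.41.
Steady-state error to a unit step: e_ss = 1/(1+K_pos) = 1/95.41 = 0.0105.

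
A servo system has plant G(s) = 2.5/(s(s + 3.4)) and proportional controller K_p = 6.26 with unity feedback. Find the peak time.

T_p = 0.879 s

The closed-loop denominator s² + 3.4s + 15.65 gives ω_n = √15.65 = 3.956 and ζ = 3.4/(2ω_n) = 0.4297.
Damped frequency ω_d = ω_n√(1−ζ²) = 3.572 rad/s, so peak time T_p = π/ω_d = 0.879 s.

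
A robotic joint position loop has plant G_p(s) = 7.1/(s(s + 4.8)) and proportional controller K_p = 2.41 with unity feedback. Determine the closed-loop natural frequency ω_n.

The closed-loop denominator is s(s+4.8) + 2.41·7.1 = s² + 4.8s + 17.11.
Matching s² + 2ζω_n s + ω_n²: ω_n = √17.11 = 4.137 rad/s and 2ζω_n = 4.8, so ζ = 4.8/(2·4.137) = 0.58.

ω_n = 4.14 rad/s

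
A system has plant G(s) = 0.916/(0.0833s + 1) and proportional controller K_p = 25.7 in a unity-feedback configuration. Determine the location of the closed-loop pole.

s = -294.6

Closed loop: T(s) = K_p·G/(1+K_p·G) = 23.54/(0.0833s + 1 + 23.54), with pole at s = −(1 + 23.54)/0.0833 = −294.6.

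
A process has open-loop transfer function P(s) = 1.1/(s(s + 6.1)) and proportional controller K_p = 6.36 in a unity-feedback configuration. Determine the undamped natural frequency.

ω_n = 2.64 rad/s

The closed-loop denominator is s(s+6.1) + 6.36·1.1 = s² + 6.1s + 6.996.
Matching s² + 2ζω_n s + ω_n²: ω_n = √6.996 = 2.645 rad/s and 2ζω_n = 6.1, so ζ = 6.1/(2·2.645) = 1.15.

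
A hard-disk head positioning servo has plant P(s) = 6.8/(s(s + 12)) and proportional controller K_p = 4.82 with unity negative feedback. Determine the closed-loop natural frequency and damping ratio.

1 + K_p·P(s) = 0 gives s² + 12s + 32.78 = 0.
So ω_n² = 32.78 ⇒ ω_n = 5.725 rad/s, and ζ = 12/(2ω_n) = 1.05.

ω_n = 5.73 rad/s, ζ = 1.05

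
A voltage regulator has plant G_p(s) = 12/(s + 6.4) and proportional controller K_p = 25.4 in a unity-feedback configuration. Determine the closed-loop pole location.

Closed-loop transfer function: T(s) = K_p·G_p(s)/(1 + K_p·G_p(s)) = 304.8/(s + 6.4 + 304.8) = 304.8/(s + 311.2).
The closed-loop pole is at s = −311.2.

s = -311.2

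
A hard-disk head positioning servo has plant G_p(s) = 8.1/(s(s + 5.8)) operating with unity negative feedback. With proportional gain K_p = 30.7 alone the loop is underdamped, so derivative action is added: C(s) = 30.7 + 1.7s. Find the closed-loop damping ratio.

ζ = 0.621

Forward path: (30.7 + 1.7s)·8.1/(s(s+5.8)). The closed-loop characteristic equation is s² + (5.8 + 8.1·1.7)s + 8.1·30.7 = 0.
That is s² + 19.57s + 248.7 = 0, so ω_n = 15.77 rad/s and ζ = 19.57/(2·15.77) = 0.6205.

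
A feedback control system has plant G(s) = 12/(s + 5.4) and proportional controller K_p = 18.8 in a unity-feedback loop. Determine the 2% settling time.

T_s ≈ 0.0173 s

Closed-loop transfer function: T(s) = K_p·G(s)/(1 + K_p·G(s)) = 225.6/(s + 5.4 + 225.6) = 225.6/(s + 231).
Time constant τ = 1/231 = 0.004329 s, so the 2% settling time is about 4τ = 0.0173 s.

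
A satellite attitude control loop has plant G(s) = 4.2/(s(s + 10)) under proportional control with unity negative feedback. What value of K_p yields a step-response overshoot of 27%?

K_p = 40.2

From %OS = 100·exp(−πζ/√(1−ζ²)) = 27%, ζ = −ln(0.27)/√(π²+ln²(0.27)) = 0.3847.
Characteristic equation s² + 10s + 4.2K_p = 0 gives ζ = 10/(2√(4.2K_p)).
Setting ζ = 0.3847: √(4.2K_p) = 10/(2·0.3847) = 13, so K_p = 168.9/4.2 = 40.2.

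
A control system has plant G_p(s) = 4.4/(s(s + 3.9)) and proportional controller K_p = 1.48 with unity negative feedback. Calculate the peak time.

From 1 + K_pG_p(s) = 0: s² + 3.9s + 6.512 = 0 ⇒ ω_n = 2.552, ζ = 0.7641.
Damped frequency ω_d = ω_n√(1−ζ²) = 1.646 rad/s, so peak time T_p = π/ω_d = 1.91 s.

T_p = 1.91 s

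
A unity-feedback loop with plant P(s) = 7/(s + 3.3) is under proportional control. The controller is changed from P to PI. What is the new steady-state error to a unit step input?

The integrator makes K_pos = lim_{s→0} C(s)G(s) infinite, so e_ss = 1/(1+K_pos) = 0.

0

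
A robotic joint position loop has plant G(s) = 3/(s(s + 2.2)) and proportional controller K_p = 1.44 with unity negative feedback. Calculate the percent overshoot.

14.1%

The closed-loop denominator s² + 2.2s + 4.32 gives ω_n = √4.32 = 2.078 and ζ = 2.2/(2ω_n) = 0.5292.
%OS = 100·exp(−πζ/√(1−ζ²)) = 100·exp(−π·0.5292/√0.7199) = 14.1%.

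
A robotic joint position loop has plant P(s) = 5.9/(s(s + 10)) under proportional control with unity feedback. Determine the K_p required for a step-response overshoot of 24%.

K_p = 24.8

From %OS = 100·exp(−πζ/√(1−ζ²)) = 24%, ζ = −ln(0.24)/√(π²+ln²(0.24)) = 0.4136.
Characteristic equation s² + 10s + 5.9K_p = 0 gives ζ = 10/(2√(5.9K_p)).
Setting ζ = 0.4136: √(5.9K_p) = 10/(2·0.4136) = 12.09, so K_p = 146.1/5.9 = 24.8.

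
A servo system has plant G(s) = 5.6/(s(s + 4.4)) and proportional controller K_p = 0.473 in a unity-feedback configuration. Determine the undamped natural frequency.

ω_n = 1.63 rad/s

1 + K_p·G(s) = 0 gives s² + 4.4s + 2.649 = 0.
So ω_n² = 2.649 ⇒ ω_n = 1.628 rad/s, and ζ = 4.4/(2ω_n) = 1.35.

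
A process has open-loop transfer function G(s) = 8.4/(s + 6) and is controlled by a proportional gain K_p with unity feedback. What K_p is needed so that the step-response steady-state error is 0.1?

K_p = 6.43

The loop is type 0, so e_ss(step) = 1/(1 + K_pos) with K_pos = K_p·G(0).
G(0) = 1.4. Require 1/(1 + K_p·1.4) = 0.1, so 1 + 1.4·K_p = 10.
K_p = (10 − 1)/1.4 = 6.43.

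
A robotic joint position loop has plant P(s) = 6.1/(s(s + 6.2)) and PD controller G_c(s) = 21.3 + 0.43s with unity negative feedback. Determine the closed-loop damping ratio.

Forward path: (21.3 + 0.43s)·6.1/(s(s+6.2)). The closed-loop characteristic equation is s² + (6.2 + 6.1·0.43)s + 6.1·21.3 = 0.
That is s² + 8.823s + 129.9 = 0, so ω_n = 11.4 rad/s and ζ = 8.823/(2·11.4) = 0.387.

ζ = 0.387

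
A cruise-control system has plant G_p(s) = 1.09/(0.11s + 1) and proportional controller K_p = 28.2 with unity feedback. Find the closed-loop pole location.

s = -288.5

Closed loop: T(s) = K_p·G_p/(1+K_p·G_p) = 30.74/(0.11s + 1 + 30.74), with pole at s = −(1 + 30.74)/0.11 = −288.5.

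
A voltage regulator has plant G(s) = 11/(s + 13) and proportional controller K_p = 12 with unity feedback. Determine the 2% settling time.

T_s ≈ 0.0276 s

Closed-loop transfer function: T(s) = K_p·G(s)/(1 + K_p·G(s)) = 132/(s + 13 + 132) = 132/(s + 145).
Time constant τ = 1/145 = 0.006897 s, so the 2% settling time is about 4τ = 0.0276 s.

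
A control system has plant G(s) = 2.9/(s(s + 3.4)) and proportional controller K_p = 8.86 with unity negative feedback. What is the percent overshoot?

Closed-loop characteristic equation: s² + 3.4s + 25.69 = 0, so ω_n = 5.069 rad/s and ζ = 3.4/(2·5.069) = 0.3354.
%OS = 100·exp(−πζ/√(1−ζ²)) = 100·exp(−π·0.3354/√0.8875) = 32.7%.

32.7%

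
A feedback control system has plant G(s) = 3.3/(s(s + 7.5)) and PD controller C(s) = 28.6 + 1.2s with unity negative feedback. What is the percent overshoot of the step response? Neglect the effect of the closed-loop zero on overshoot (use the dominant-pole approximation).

Forward path: (28.6 + 1.2s)·3.3/(s(s+7.5)). The closed-loop characteristic equation is s² + (7.5 + 3.3·1.2)s + 3.3·28.6 = 0.
That is s² + 11.46s + 94.38 = 0, so ω_n = 9.715 rad/s and ζ = 11.46/(2·9.715) = 0.5898.
%OS = 100·exp(−πζ/√(1−ζ²)) = 10.1%.

10.1%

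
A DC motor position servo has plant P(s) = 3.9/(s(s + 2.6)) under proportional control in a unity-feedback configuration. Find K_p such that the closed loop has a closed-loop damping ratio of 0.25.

K_p = 6.93

Closed-loop characteristic equation: s² + 2.6s + K_p·3.9 = 0.
So ω_n = √(3.9K_p) and 2ζω_n = 2.6, giving ζ = 2.6/(2√(3.9K_p)).
Setting ζ = 0.25: √(3.9K_p) = 2.6/(2·0.25) = 5.2, so K_p = 27.04/3.9 = 6.93.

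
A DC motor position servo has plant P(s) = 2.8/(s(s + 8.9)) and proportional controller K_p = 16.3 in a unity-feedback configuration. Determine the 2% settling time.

T_s ≈ 0.899 s

Closed-loop characteristic equation: s² + 8.9s + 45.64 = 0, so ω_n = 6.756 rad/s and ζ = 8.9/(2·6.756) = 0.6587.
2% settling time T_s ≈ 4/(ζω_n) = 4/4.45 = 0.899 s.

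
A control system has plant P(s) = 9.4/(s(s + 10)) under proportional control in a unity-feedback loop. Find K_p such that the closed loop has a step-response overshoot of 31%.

From %OS = 100·exp(−πζ/√(1−ζ²)) = 31%, ζ = −ln(0.31)/√(π²+ln²(0.31)) = 0.3493.
Characteristic equation s² + 10s + 9.4K_p = 0 gives ζ = 10/(2√(9.4K_p)).
Setting ζ = 0.3493: √(9.4K_p) = 10/(2·0.3493) = 14.31, so K_p = 204.9/9.4 = 21.8.

K_p = 21.8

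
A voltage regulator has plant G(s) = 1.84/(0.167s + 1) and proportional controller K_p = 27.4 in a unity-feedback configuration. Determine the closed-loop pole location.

s = -307.9

Closed loop: T(s) = K_p·G/(1+K_p·G) = 50.42/(0.167s + 1 + 50.42), with pole at s = −(1 + 50.42)/0.167 = −307.9.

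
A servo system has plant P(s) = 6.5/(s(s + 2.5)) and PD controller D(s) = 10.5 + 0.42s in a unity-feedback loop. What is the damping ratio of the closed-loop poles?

ζ = 0.317

Forward path: (10.5 + 0.42s)·6.5/(s(s+2.5)). The closed-loop characteristic equation is s² + (2.5 + 6.5·0.42)s + 6.5·10.5 = 0.
That is s² + 5.23s + 68.25 = 0, so ω_n = 8.261 rad/s and ζ = 5.23/(2·8.261) = 0.3165.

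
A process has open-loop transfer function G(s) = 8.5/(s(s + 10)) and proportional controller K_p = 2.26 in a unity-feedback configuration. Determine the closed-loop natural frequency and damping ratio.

1 + K_p·G(s) = 0 gives s² + 10s + 19.21 = 0.
So ω_n² = 19.21 ⇒ ω_n = 4.383 rad/s, and ζ = 10/(2ω_n) = 1.14.

ω_n = 4.38 rad/s, ζ = 1.14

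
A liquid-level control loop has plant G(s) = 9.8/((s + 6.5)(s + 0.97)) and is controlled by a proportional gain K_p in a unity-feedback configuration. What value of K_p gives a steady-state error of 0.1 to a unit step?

K_p = 5.79

Steady-state error for a unit step on this type-0 loop is 1/(1 + K_p·G(0)).
G(0) = 1.554. Require 1/(1 + K_p·1.554) = 0.1, so 1 + 1.554·K_p = 10.
K_p = (10 − 1)/1.554 = 5.79.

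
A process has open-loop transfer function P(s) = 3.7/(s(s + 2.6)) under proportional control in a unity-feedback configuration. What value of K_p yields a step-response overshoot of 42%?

From %OS = 100·exp(−πζ/√(1−ζ²)) = 42%, ζ = −ln(0.42)/√(π²+ln²(0.42)) = 0.2662.
Characteristic equation s² + 2.6s + 3.7K_p = 0 gives ζ = 2.6/(2√(3.7K_p)).
Setting ζ = 0.2662: √(3.7K_p) = 2.6/(2·0.2662) = 4.884, so K_p = 23.85/3.7 = 6.45.

K_p = 6.45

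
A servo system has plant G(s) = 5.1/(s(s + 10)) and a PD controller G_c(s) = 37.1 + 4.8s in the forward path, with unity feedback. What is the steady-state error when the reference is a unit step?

The open loop G_c(s)G(s) has a pole at the origin (type 1), so the static position error constant is infinite and e_ss = 1/(1+∞) = 0.

0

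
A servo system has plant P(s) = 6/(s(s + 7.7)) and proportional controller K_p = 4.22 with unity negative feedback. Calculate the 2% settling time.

T_s ≈ 1.04 s

Closed-loop characteristic equation: s² + 7.7s + 25.32 = 0, so ω_n = 5.032 rad/s and ζ = 7.7/(2·5.032) = 0.7651.
2% settling time T_s ≈ 4/(ζω_n) = 4/3.85 = 1.04 s.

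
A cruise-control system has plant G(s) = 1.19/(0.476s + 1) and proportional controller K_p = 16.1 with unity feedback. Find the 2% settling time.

T_s ≈ 0.0944 s

Closed loop: T(s) = K_p·G/(1+K_p·G) = 19.16/(0.476s + 1 + 19.16), with pole at s = −(1 + 19.16)/0.476 = −42.35.
τ = 1/42.35 = 0.02361 s, so 2% settling time ≈ 4τ = 0.0944 s.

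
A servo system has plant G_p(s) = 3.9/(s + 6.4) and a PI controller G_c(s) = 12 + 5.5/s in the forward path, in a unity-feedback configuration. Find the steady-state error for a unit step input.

0

The open loop G_c(s)G_p(s) has a pole at the origin (type 1), so the static position error constant is infinite and e_ss = 1/(1+∞) = 0.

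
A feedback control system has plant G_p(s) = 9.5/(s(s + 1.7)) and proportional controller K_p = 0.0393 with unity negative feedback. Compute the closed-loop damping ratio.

The closed-loop denominator is s(s+1.7) + 0.0393·9.5 = s² + 1.7s + 0.3734.
Matching s² + 2ζω_n s + ω_n²: ω_n = √0.3734 = 0.611 rad/s and 2ζω_n = 1.7, so ζ = 1.7/(2·0.611) = 1.39.

ζ = 1.39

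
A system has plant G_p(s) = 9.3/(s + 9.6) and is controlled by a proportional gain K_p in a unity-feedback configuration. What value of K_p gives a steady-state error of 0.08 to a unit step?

K_p = 11.9

For a type-0 loop with proportional control, e_ss = 1/(1 + K_p·G_p(0)).
G_p(0) = 0.9688. Require 1/(1 + K_p·0.9688) = 0.08, so 1 + 0.9688·K_p = 12.5.
K_p = (12.5 − 1)/0.9688 = 11.9.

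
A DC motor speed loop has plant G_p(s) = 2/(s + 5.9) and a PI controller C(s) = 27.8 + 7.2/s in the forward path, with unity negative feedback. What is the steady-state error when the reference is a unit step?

The open loop C(s)G_p(s) has a pole at the origin (type 1), so the static position error constant is infinite and e_ss = 1/(1+∞) = 0.

0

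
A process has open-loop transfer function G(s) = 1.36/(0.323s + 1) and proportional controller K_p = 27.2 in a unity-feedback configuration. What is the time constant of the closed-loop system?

τ = 0.0085 s

Closed loop: T(s) = K_p·G/(1+K_p·G) = 36.99/(0.323s + 1 + 36.99), with pole at s = −(1 + 36.99)/0.323 = −117.6.
Closed-loop time constant τ = 1/117.6 = 0.0085 s.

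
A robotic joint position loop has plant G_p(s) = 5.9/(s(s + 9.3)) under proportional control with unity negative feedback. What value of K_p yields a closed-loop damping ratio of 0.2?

Closed-loop characteristic equation: s² + 9.3s + K_p·5.9 = 0.
So ω_n = √(5.9K_p) and 2ζω_n = 9.3, giving ζ = 9.3/(2√(5.9K_p)).
Setting ζ = 0.2: √(5.9K_p) = 9.3/(2·0.2) = 23.25, so K_p = 540.6/5.9 = 91.6.

K_p = 91.6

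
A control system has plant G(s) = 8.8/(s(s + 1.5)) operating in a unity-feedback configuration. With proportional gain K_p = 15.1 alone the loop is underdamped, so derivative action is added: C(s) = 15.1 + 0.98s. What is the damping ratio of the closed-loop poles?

ζ = 0.439

Forward path: (15.1 + 0.98s)·8.8/(s(s+1.5)). The closed-loop characteristic equation is s² + (1.5 + 8.8·0.98)s + 8.8·15.1 = 0.
That is s² + 10.12s + 132.9 = 0, so ω_n = 11.53 rad/s and ζ = 10.12/(2·11.53) = 0.4391.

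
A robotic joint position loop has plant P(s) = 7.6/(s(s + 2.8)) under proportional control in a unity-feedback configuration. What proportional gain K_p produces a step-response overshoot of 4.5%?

From %OS = 100·exp(−πζ/√(1−ζ²)) = 4.5%, ζ = −ln(0.045)/√(π²+ln²(0.045)) = 0.7025.
Characteristic equation s² + 2.8s + 7.6K_p = 0 gives ζ = 2.8/(2√(7.6K_p)).
Setting ζ = 0.7025: √(7.6K_p) = 2.8/(2·0.7025) = 1.993, so K_p = 3.972/7.6 = 0.523.

K_p = 0.523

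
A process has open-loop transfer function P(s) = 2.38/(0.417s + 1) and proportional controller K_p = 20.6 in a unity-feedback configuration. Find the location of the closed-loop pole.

s = -120

Closed loop: T(s) = K_p·P/(1+K_p·P) = 49.03/(0.417s + 1 + 49.03), with pole at s = −(1 + 49.03)/0.417 = −120.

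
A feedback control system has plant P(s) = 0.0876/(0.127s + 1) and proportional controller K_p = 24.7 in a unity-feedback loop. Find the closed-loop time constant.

Closed loop: T(s) = K_p·P/(1+K_p·P) = 2.164/(0.127s + 1 + 2.164), with pole at s = −(1 + 2.164)/0.127 = −24.91.
Closed-loop time constant τ = 1/24.91 = 0.0401 s.

τ = 0.0401 s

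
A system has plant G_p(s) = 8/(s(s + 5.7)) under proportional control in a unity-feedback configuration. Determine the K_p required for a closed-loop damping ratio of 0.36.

Closed-loop characteristic equation: s² + 5.7s + K_p·8 = 0.
So ω_n = √(8K_p) and 2ζω_n = 5.7, giving ζ = 5.7/(2√(8K_p)).
Setting ζ = 0.36: √(8K_p) = 5.7/(2·0.36) = 7.917, so K_p = 62.67/8 = 7.83.

K_p = 7.83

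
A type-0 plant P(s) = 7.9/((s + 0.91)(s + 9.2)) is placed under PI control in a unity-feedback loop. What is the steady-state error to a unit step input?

The PI controller's integrator makes the forward path type 1, so e_ss to a step is zero.

0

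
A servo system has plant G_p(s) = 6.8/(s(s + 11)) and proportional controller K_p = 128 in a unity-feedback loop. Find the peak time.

The closed-loop denominator s² + 11s + 870.4 gives ω_n = √870.4 = 29.5 and ζ = 11/(2ω_n) = 0.1864.
Damped frequency ω_d = ω_n√(1−ζ²) = 28.99 rad/s, so peak time T_p = π/ω_d = 0.108 s.

T_p = 0.108 s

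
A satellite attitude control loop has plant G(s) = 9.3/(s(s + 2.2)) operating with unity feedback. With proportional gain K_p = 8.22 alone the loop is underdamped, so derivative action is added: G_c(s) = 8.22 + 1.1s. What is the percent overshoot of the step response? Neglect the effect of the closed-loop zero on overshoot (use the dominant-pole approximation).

Forward path: (8.22 + 1.1s)·9.3/(s(s+2.2)). The closed-loop characteristic equation is s² + (2.2 + 9.3·1.1)s + 9.3·8.22 = 0.
That is s² + 12.43s + 76.45 = 0, so ω_n = 8.743 rad/s and ζ = 12.43/(2·8.743) = 0.7108.
%OS = 100·exp(−πζ/√(1−ζ²)) = 4.18%.

4.18%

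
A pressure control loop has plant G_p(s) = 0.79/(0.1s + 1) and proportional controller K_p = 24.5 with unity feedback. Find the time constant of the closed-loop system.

τ = 0.00491 s

Closed loop: T(s) = K_p·G_p/(1+K_p·G_p) = 19.36/(0.1s + 1 + 19.36), with pole at s = −(1 + 19.36)/0.1 = −203.5.
Closed-loop time constant τ = 1/203.5 = 0.00491 s.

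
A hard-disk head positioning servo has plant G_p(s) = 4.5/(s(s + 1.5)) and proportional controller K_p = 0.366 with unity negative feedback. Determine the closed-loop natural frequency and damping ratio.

ω_n = 1.28 rad/s, ζ = 0.584

1 + K_p·G_p(s) = 0 gives s² + 1.5s + 1.647 = 0.
Matching s² + 2ζω_n s + ω_n²: ω_n = √1.647 = 1.283 rad/s and 2ζω_n = 1.5, so ζ = 1.5/(2·1.283) = 0.584.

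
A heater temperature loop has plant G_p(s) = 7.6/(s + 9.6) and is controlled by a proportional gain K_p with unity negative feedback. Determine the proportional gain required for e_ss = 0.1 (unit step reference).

Steady-state error for a unit step on this type-0 loop is 1/(1 + K_p·G_p(0)).
G_p(0) = 0.7917. Require 1/(1 + K_p·0.7917) = 0.1, so 1 + 0.7917·K_p = 10.
K_p = (10 − 1)/0.7917 = 11.4.

K_p = 11.4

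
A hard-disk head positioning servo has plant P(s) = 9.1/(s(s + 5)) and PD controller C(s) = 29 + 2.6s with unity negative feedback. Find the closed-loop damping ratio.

ζ = 0.882

Forward path: (29 + 2.6s)·9.1/(s(s+5)). The closed-loop characteristic equation is s² + (5 + 9.1·2.6)s + 9.1·29 = 0.
That is s² + 28.66s + 263.9 = 0, so ω_n = 16.24 rad/s and ζ = 28.66/(2·16.24) = 0.8821.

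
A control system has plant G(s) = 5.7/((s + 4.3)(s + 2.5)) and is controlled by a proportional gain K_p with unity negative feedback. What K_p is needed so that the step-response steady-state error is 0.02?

The loop is type 0, so e_ss(step) = 1/(1 + K_pos) with K_pos = K_p·G(0).
G(0) = 0.5302. Require 1/(1 + K_p·0.5302) = 0.02, so 1 + 0.5302·K_p = 50.
K_p = (50 − 1)/0.5302 = 92.4.

K_p = 92.4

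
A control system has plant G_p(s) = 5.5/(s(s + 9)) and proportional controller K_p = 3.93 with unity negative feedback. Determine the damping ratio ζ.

The closed-loop denominator is s(s+9) + 3.93·5.5 = s² + 9s + 21.62.
So ω_n² = 21.62 ⇒ ω_n = 4.649 rad/s, and ζ = 9/(2ω_n) = 0.968.

ζ = 0.968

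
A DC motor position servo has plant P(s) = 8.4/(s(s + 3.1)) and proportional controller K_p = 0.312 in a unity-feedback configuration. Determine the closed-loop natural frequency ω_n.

With unity feedback the closed-loop characteristic equation is s² + 3.1s + 0.312·8.4 = s² + 3.1s + 2.621 = 0.
So ω_n² = 2.621 ⇒ ω_n = 1.619 rad/s, and ζ = 3.1/(2ω_n) = 0.957.

ω_n = 1.62 rad/s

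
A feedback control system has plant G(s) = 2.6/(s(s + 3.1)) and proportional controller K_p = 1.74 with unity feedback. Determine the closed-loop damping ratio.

ζ = 0.729

1 + K_p·G(s) = 0 gives s² + 3.1s + 4.524 = 0.
Matching s² + 2ζω_n s + ω_n²: ω_n = √4.524 = 2.127 rad/s and 2ζω_n = 3.1, so ζ = 3.1/(2·2.127) = 0.729.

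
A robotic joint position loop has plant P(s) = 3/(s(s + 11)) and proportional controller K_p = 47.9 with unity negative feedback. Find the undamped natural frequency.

The closed-loop denominator is s(s+11) + 47.9·3 = s² + 11s + 143.7.
Matching s² + 2ζω_n s + ω_n²: ω_n = √143.7 = 11.99 rad/s and 2ζω_n = 11, so ζ = 11/(2·11.99) = 0.459.

ω_n = 12 rad/s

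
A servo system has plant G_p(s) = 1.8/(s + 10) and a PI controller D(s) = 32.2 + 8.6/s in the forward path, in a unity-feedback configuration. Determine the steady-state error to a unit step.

The open loop D(s)G_p(s) has a pole at the origin (type 1), so the static position error constant is infinite and e_ss = 1/(1+∞) = 0.

0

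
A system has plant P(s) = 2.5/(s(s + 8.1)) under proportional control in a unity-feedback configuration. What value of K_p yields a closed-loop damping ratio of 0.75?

K_p = 11.7

Closed-loop characteristic equation: s² + 8.1s + K_p·2.5 = 0.
So ω_n = √(2.5K_p) and 2ζω_n = 8.1, giving ζ = 8.1/(2√(2.5K_p)).
Setting ζ = 0.75: √(2.5K_p) = 8.1/(2·0.75) = 5.4, so K_p = 29.16/2.5 = 11.7.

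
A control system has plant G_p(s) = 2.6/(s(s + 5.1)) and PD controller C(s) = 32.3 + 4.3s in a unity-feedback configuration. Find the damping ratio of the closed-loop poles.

ζ = 0.888

Forward path: (32.3 + 4.3s)·2.6/(s(s+5.1)). The closed-loop characteristic equation is s² + (5.1 + 2.6·4.3)s + 2.6·32.3 = 0.
That is s² + 16.28s + 83.98 = 0, so ω_n = 9.164 rad/s and ζ = 16.28/(2·9.164) = 0.8883.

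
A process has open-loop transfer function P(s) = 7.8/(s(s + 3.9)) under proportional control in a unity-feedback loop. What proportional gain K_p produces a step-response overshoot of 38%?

From %OS = 100·exp(−πζ/√(1−ζ²)) = 38%, ζ = −ln(0.38)/√(π²+ln²(0.38)) = 0.2943.
Characteristic equation s² + 3.9s + 7.8K_p = 0 gives ζ = 3.9/(2√(7.8K_p)).
Setting ζ = 0.2943: √(7.8K_p) = 3.9/(2·0.2943) = 6.625, so K_p = 43.89/7.8 = 5.63.

K_p = 5.63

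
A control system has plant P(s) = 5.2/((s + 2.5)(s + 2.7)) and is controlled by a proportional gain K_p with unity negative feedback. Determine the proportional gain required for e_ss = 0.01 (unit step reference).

K_p = 129

For a type-0 loop with proportional control, e_ss = 1/(1 + K_p·P(0)).
P(0) = 0.7704. Require 1/(1 + K_p·0.7704) = 0.01, so 1 + 0.7704·K_p = 100.
K_p = (100 − 1)/0.7704 = 129.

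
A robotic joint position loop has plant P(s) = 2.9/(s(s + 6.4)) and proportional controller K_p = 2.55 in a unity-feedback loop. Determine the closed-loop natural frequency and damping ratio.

ω_n = 2.72 rad/s, ζ = 1.18

1 + K_p·P(s) = 0 gives s² + 6.4s + 7.395 = 0.
Matching s² + 2ζω_n s + ω_n²: ω_n = √7.395 = 2.719 rad/s and 2ζω_n = 6.4, so ζ = 6.4/(2·2.719) = 1.18.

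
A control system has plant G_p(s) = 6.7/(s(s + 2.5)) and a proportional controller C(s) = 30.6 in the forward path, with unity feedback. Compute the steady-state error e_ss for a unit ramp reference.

The loop has one pole at the origin (type 1). Velocity error constant K_v = lim_{s→0} s·C(s)G_p(s) = 30.6·6.7/2.5 = 82.01.
Steady-state error to a unit ramp: e_ss = 1/K_v = 0.0122.

0.0122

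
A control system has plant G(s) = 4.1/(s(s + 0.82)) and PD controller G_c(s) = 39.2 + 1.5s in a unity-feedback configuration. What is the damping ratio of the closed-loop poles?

ζ = 0.275

Forward path: (39.2 + 1.5s)·4.1/(s(s+0.82)). The closed-loop characteristic equation is s² + (0.82 + 4.1·1.5)s + 4.1·39.2 = 0.
That is s² + 6.97s + 160.7 = 0, so ω_n = 12.68 rad/s and ζ = 6.97/(2·12.68) = 0.2749.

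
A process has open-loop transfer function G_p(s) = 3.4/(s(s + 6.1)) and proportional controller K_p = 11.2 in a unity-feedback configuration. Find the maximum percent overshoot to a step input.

16.8%

Closed-loop characteristic equation: s² + 6.1s + 38.08 = 0, so ω_n = 6.171 rad/s and ζ = 6.1/(2·6.171) = 0.4943.
%OS = 100·exp(−πζ/√(1−ζ²)) = 100·exp(−π·0.4943/√0.7557) = 16.8%.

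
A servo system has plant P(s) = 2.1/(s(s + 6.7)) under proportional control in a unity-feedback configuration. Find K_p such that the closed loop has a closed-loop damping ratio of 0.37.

Closed-loop characteristic equation: s² + 6.7s + K_p·2.1 = 0.
So ω_n = √(2.1K_p) and 2ζω_n = 6.7, giving ζ = 6.7/(2√(2.1K_p)).
Setting ζ = 0.37: √(2.1K_p) = 6.7/(2·0.37) = 9.054, so K_p = 81.98/2.1 = 39.

K_p = 39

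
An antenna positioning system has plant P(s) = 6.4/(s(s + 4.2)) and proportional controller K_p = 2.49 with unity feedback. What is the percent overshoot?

Closed-loop characteristic equation: s² + 4.2s + 15.94 = 0, so ω_n = 3.992 rad/s and ζ = 4.2/(2·3.992) = 0.5261.
%OS = 100·exp(−πζ/√(1−ζ²)) = 100·exp(−π·0.5261/√0.7233) = 14.3%.

14.3%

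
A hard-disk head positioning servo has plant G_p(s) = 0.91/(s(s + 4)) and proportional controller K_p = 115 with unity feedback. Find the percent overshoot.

53.5%

Closed-loop characteristic equation: s² + 4s + 104.7 = 0, so ω_n = 10.23 rad/s and ζ = 4/(2·10.23) = 0.1955.
%OS = 100·exp(−πζ/√(1−ζ²)) = 100·exp(−π·0.1955/√0.9618) = 53.5%.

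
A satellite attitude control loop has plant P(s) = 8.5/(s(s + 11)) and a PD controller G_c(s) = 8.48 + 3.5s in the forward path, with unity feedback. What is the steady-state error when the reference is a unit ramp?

0.153

The loop has one pole at the origin (type 1). Velocity error constant K_v = lim_{s→0} s·G_c(s)P(s) = 8.48·8.5/11 = 6.553.
Steady-state error to a unit ramp: e_ss = 1/K_v = 0.153.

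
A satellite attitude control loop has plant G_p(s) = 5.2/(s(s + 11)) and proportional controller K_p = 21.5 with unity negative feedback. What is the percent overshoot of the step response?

14.8%

Closed-loop characteristic equation: s² + 11s + 111.8 = 0, so ω_n = 10.57 rad/s and ζ = 11/(2·10.57) = 0.5202.
%OS = 100·exp(−πζ/√(1−ζ²)) = 100·exp(−π·0.5202/√0.7294) = 14.8%.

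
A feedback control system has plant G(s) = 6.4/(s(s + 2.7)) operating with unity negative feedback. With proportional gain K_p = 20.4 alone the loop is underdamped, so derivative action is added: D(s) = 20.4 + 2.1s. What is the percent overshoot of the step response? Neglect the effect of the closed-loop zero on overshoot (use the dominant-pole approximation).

4.35%

Forward path: (20.4 + 2.1s)·6.4/(s(s+2.7)). The closed-loop characteristic equation is s² + (2.7 + 6.4·2.1)s + 6.4·20.4 = 0.
That is s² + 16.14s + 130.6 = 0, so ω_n = 11.43 rad/s and ζ = 16.14/(2·11.43) = 0.7063.
%OS = 100·exp(−πζ/√(1−ζ²)) = 4.35%.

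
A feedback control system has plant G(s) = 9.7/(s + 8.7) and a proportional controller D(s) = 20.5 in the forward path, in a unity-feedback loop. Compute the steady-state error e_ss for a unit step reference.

0.0419

The loop is type 0. Static position error constant K_pos = D(0)·G(0) = 20.5·1.115 = 22.86.
Steady-state error to a unit step: e_ss = 1/(1+K_pos) = 1/23.86 = 0.0419.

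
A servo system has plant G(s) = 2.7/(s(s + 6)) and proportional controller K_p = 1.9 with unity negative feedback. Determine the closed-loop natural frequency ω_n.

1 + K_p·G(s) = 0 gives s² + 6s + 5.13 = 0.
Matching s² + 2ζω_n s + ω_n²: ω_n = √5.13 = 2.265 rad/s and 2ζω_n = 6, so ζ = 6/(2·2.265) = 1.32.

ω_n = 2.26 rad/s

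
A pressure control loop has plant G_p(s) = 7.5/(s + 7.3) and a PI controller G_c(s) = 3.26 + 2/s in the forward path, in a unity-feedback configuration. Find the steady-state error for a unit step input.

The open loop G_c(s)G_p(s) has a pole at the origin (type 1), so the static position error constant is infinite and e_ss = 1/(1+∞) = 0.

0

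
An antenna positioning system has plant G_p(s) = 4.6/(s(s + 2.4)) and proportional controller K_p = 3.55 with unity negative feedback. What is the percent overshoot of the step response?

37.6%

The closed-loop denominator s² + 2.4s + 16.33 gives ω_n = √16.33 = 4.041 and ζ = 2.4/(2ω_n) = 0.297.
%OS = 100·exp(−πζ/√(1−ζ²)) = 100·exp(−π·0.297/√0.9118) = 37.6%.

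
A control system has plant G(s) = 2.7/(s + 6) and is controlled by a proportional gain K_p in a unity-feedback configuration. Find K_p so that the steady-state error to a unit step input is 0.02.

K_p = 109

For a type-0 loop with proportional control, e_ss = 1/(1 + K_p·G(0)).
G(0) = 0.45. Require 1/(1 + K_p·0.45) = 0.02, so 1 + 0.45·K_p = 50.
K_p = (50 − 1)/0.45 = 109.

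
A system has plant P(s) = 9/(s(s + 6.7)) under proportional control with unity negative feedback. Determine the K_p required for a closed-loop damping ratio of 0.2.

K_p = 31.2

Closed-loop characteristic equation: s² + 6.7s + K_p·9 = 0.
So ω_n = √(9K_p) and 2ζω_n = 6.7, giving ζ = 6.7/(2√(9K_p)).
Setting ζ = 0.2: √(9K_p) = 6.7/(2·0.2) = 16.75, so K_p = 280.6/9 = 31.2.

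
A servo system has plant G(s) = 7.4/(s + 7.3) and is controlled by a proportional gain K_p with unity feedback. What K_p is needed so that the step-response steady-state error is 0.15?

Steady-state error for a unit step on this type-0 loop is 1/(1 + K_p·G(0)).
G(0) = 1.014. Require 1/(1 + K_p·1.014) = 0.15, so 1 + 1.014·K_p = 6.667.
K_p = (6.667 − 1)/1.014 = 5.59.

K_p = 5.59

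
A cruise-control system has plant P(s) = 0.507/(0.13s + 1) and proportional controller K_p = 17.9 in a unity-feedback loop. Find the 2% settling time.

T_s ≈ 0.0516 s

Closed loop: T(s) = K_p·P/(1+K_p·P) = 9.075/(0.13s + 1 + 9.075), with pole at s = −(1 + 9.075)/0.13 = −77.5.
τ = 1/77.5 = 0.0129 s, so 2% settling time ≈ 4τ = 0.0516 s.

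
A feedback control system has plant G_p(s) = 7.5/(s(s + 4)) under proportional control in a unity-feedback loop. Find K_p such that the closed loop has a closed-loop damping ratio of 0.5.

Closed-loop characteristic equation: s² + 4s + K_p·7.5 = 0.
So ω_n = √(7.5K_p) and 2ζω_n = 4, giving ζ = 4/(2√(7.5K_p)).
Setting ζ = 0.5: √(7.5K_p) = 4/(2·0.5) = 4, so K_p = 16/7.5 = 2.13.

K_p = 2.13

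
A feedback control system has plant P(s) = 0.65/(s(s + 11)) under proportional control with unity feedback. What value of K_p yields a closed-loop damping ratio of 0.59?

K_p = 134

Closed-loop characteristic equation: s² + 11s + K_p·0.65 = 0.
So ω_n = √(0.65K_p) and 2ζω_n = 11, giving ζ = 11/(2√(0.65K_p)).
Setting ζ = 0.59: √(0.65K_p) = 11/(2·0.59) = 9.322, so K_p = 86.9/0.65 = 134.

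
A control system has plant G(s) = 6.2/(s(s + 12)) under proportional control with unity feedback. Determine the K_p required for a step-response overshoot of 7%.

From %OS = 100·exp(−πζ/√(1−ζ²)) = 7%, ζ = −ln(0.07)/√(π²+ln²(0.07)) = 0.6461.
Characteristic equation s² + 12s + 6.2K_p = 0 gives ζ = 12/(2√(6.2K_p)).
Setting ζ = 0.6461: √(6.2K_p) = 12/(2·0.6461) = 9.287, so K_p = 86.24/6.2 = 13.9.

K_p = 13.9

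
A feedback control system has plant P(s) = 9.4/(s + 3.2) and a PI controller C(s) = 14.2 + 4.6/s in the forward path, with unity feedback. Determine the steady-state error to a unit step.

0

The open loop C(s)P(s) has a pole at the origin (type 1), so the static position error constant is infinite and e_ss = 1/(1+∞) = 0.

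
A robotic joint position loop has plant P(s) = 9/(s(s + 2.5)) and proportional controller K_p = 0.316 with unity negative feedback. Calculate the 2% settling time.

Closed-loop characteristic equation: s² + 2.5s + 2.844 = 0, so ω_n = 1.686 rad/s and ζ = 2.5/(2·1.686) = 0.7412.
2% settling time T_s ≈ 4/(ζω_n) = 4/1.25 = 3.2 s.

T_s ≈ 3.2 s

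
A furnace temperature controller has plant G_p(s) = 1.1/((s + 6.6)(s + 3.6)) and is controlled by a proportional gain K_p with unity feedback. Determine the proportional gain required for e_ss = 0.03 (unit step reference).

Steady-state error for a unit step on this type-0 loop is 1/(1 + K_p·G_p(0)).
G_p(0) = 0.0463. Require 1/(1 + K_p·0.0463) = 0.03, so 1 + 0.0463·K_p = 33.33.
K_p = (33.33 − 1)/0.0463 = 698.

K_p = 698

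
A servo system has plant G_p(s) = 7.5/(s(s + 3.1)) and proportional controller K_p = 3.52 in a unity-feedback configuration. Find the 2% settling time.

T_s ≈ 2.58 s

Closed-loop characteristic equation: s² + 3.1s + 26.4 = 0, so ω_n = 5.138 rad/s and ζ = 3.1/(2·5.138) = 0.3017.
2% settling time T_s ≈ 4/(ζω_n) = 4/1.55 = 2.58 s.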